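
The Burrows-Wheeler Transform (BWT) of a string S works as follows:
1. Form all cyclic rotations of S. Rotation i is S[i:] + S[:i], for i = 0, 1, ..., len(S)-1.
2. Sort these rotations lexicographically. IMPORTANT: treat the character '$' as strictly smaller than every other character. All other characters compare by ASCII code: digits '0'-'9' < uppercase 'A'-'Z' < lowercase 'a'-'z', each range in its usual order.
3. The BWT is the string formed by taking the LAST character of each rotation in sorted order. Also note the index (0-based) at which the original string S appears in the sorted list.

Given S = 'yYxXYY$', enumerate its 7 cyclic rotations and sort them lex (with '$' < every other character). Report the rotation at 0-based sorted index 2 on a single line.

Answer: Y$yYxXY

Derivation:
All 7 rotations (rotation i = S[i:]+S[:i]):
  rot[0] = yYxXYY$
  rot[1] = YxXYY$y
  rot[2] = xXYY$yY
  rot[3] = XYY$yYx
  rot[4] = YY$yYxX
  rot[5] = Y$yYxXY
  rot[6] = $yYxXYY
Sorted (with $ < everything):
  sorted[0] = $yYxXYY
  sorted[1] = XYY$yYx
  sorted[2] = Y$yYxXY
  sorted[3] = YY$yYxX
  sorted[4] = YxXYY$y
  sorted[5] = xXYY$yY
  sorted[6] = yYxXYY$
sorted[2] = Y$yYxXY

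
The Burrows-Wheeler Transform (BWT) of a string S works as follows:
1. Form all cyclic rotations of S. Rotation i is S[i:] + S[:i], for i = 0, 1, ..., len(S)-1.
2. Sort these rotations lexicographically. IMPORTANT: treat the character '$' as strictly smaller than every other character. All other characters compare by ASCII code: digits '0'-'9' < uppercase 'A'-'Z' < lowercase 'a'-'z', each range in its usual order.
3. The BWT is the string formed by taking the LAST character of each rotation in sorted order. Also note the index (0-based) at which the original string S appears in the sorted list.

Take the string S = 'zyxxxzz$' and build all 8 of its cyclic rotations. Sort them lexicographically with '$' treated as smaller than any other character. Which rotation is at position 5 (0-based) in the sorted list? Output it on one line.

Answer: z$zyxxxz

Derivation:
All 8 rotations (rotation i = S[i:]+S[:i]):
  rot[0] = zyxxxzz$
  rot[1] = yxxxzz$z
  rot[2] = xxxzz$zy
  rot[3] = xxzz$zyx
  rot[4] = xzz$zyxx
  rot[5] = zz$zyxxx
  rot[6] = z$zyxxxz
  rot[7] = $zyxxxzz
Sorted (with $ < everything):
  sorted[0] = $zyxxxzz
  sorted[1] = xxxzz$zy
  sorted[2] = xxzz$zyx
  sorted[3] = xzz$zyxx
  sorted[4] = yxxxzz$z
  sorted[5] = z$zyxxxz
  sorted[6] = zyxxxzz$
  sorted[7] = zz$zyxxx
sorted[5] = z$zyxxxz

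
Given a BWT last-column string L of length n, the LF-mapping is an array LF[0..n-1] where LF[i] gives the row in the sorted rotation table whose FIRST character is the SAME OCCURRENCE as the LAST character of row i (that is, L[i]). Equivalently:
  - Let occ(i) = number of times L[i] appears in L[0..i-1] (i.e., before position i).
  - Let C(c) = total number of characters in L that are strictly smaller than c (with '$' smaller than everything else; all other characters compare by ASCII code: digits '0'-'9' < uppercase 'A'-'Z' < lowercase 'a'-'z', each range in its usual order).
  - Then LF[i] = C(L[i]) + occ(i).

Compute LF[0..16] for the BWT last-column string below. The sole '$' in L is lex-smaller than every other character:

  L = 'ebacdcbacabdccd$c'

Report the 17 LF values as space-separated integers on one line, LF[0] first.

Char counts: '$':1, 'a':3, 'b':3, 'c':6, 'd':3, 'e':1
C (first-col start): C('$')=0, C('a')=1, C('b')=4, C('c')=7, C('d')=13, C('e')=16
L[0]='e': occ=0, LF[0]=C('e')+0=16+0=16
L[1]='b': occ=0, LF[1]=C('b')+0=4+0=4
L[2]='a': occ=0, LF[2]=C('a')+0=1+0=1
L[3]='c': occ=0, LF[3]=C('c')+0=7+0=7
L[4]='d': occ=0, LF[4]=C('d')+0=13+0=13
L[5]='c': occ=1, LF[5]=C('c')+1=7+1=8
L[6]='b': occ=1, LF[6]=C('b')+1=4+1=5
L[7]='a': occ=1, LF[7]=C('a')+1=1+1=2
L[8]='c': occ=2, LF[8]=C('c')+2=7+2=9
L[9]='a': occ=2, LF[9]=C('a')+2=1+2=3
L[10]='b': occ=2, LF[10]=C('b')+2=4+2=6
L[11]='d': occ=1, LF[11]=C('d')+1=13+1=14
L[12]='c': occ=3, LF[12]=C('c')+3=7+3=10
L[13]='c': occ=4, LF[13]=C('c')+4=7+4=11
L[14]='d': occ=2, LF[14]=C('d')+2=13+2=15
L[15]='$': occ=0, LF[15]=C('$')+0=0+0=0
L[16]='c': occ=5, LF[16]=C('c')+5=7+5=12

Answer: 16 4 1 7 13 8 5 2 9 3 6 14 10 11 15 0 12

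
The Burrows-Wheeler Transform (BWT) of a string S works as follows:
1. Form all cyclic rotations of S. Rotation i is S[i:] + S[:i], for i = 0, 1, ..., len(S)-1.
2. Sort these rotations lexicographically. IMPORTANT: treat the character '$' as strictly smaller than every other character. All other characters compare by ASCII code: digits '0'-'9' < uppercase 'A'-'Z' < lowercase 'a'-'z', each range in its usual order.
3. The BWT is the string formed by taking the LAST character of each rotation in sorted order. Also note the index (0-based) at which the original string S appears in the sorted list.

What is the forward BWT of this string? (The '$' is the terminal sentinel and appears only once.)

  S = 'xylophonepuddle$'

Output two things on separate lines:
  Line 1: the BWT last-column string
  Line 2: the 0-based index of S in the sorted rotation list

Answer: eudlnpdyohloep$x
14

Derivation:
All 16 rotations (rotation i = S[i:]+S[:i]):
  rot[0] = xylophonepuddle$
  rot[1] = ylophonepuddle$x
  rot[2] = lophonepuddle$xy
  rot[3] = ophonepuddle$xyl
  rot[4] = phonepuddle$xylo
  rot[5] = honepuddle$xylop
  rot[6] = onepuddle$xyloph
  rot[7] = nepuddle$xylopho
  rot[8] = epuddle$xylophon
  rot[9] = puddle$xylophone
  rot[10] = uddle$xylophonep
  rot[11] = ddle$xylophonepu
  rot[12] = dle$xylophonepud
  rot[13] = le$xylophonepudd
  rot[14] = e$xylophonepuddl
  rot[15] = $xylophonepuddle
Sorted (with $ < everything):
  sorted[0] = $xylophonepuddle  (last char: 'e')
  sorted[1] = ddle$xylophonepu  (last char: 'u')
  sorted[2] = dle$xylophonepud  (last char: 'd')
  sorted[3] = e$xylophonepuddl  (last char: 'l')
  sorted[4] = epuddle$xylophon  (last char: 'n')
  sorted[5] = honepuddle$xylop  (last char: 'p')
  sorted[6] = le$xylophonepudd  (last char: 'd')
  sorted[7] = lophonepuddle$xy  (last char: 'y')
  sorted[8] = nepuddle$xylopho  (last char: 'o')
  sorted[9] = onepuddle$xyloph  (last char: 'h')
  sorted[10] = ophonepuddle$xyl  (last char: 'l')
  sorted[11] = phonepuddle$xylo  (last char: 'o')
  sorted[12] = puddle$xylophone  (last char: 'e')
  sorted[13] = uddle$xylophonep  (last char: 'p')
  sorted[14] = xylophonepuddle$  (last char: '$')
  sorted[15] = ylophonepuddle$x  (last char: 'x')
Last column: eudlnpdyohloep$x
Original string S is at sorted index 14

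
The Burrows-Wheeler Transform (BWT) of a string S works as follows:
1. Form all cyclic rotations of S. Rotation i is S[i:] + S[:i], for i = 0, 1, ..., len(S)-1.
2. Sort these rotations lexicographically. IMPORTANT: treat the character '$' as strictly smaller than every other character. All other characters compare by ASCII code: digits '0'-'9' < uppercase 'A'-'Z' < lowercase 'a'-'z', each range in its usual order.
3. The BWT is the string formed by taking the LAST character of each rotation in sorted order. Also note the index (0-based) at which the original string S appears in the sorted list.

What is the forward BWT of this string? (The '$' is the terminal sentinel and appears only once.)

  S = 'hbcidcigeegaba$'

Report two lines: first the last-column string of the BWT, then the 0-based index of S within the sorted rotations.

Answer: abgahbdigeei$cc
12

Derivation:
All 15 rotations (rotation i = S[i:]+S[:i]):
  rot[0] = hbcidcigeegaba$
  rot[1] = bcidcigeegaba$h
  rot[2] = cidcigeegaba$hb
  rot[3] = idcigeegaba$hbc
  rot[4] = dcigeegaba$hbci
  rot[5] = cigeegaba$hbcid
  rot[6] = igeegaba$hbcidc
  rot[7] = geegaba$hbcidci
  rot[8] = eegaba$hbcidcig
  rot[9] = egaba$hbcidcige
  rot[10] = gaba$hbcidcigee
  rot[11] = aba$hbcidcigeeg
  rot[12] = ba$hbcidcigeega
  rot[13] = a$hbcidcigeegab
  rot[14] = $hbcidcigeegaba
Sorted (with $ < everything):
  sorted[0] = $hbcidcigeegaba  (last char: 'a')
  sorted[1] = a$hbcidcigeegab  (last char: 'b')
  sorted[2] = aba$hbcidcigeeg  (last char: 'g')
  sorted[3] = ba$hbcidcigeega  (last char: 'a')
  sorted[4] = bcidcigeegaba$h  (last char: 'h')
  sorted[5] = cidcigeegaba$hb  (last char: 'b')
  sorted[6] = cigeegaba$hbcid  (last char: 'd')
  sorted[7] = dcigeegaba$hbci  (last char: 'i')
  sorted[8] = eegaba$hbcidcig  (last char: 'g')
  sorted[9] = egaba$hbcidcige  (last char: 'e')
  sorted[10] = gaba$hbcidcigee  (last char: 'e')
  sorted[11] = geegaba$hbcidci  (last char: 'i')
  sorted[12] = hbcidcigeegaba$  (last char: '$')
  sorted[13] = idcigeegaba$hbc  (last char: 'c')
  sorted[14] = igeegaba$hbcidc  (last char: 'c')
Last column: abgahbdigeei$cc
Original string S is at sorted index 12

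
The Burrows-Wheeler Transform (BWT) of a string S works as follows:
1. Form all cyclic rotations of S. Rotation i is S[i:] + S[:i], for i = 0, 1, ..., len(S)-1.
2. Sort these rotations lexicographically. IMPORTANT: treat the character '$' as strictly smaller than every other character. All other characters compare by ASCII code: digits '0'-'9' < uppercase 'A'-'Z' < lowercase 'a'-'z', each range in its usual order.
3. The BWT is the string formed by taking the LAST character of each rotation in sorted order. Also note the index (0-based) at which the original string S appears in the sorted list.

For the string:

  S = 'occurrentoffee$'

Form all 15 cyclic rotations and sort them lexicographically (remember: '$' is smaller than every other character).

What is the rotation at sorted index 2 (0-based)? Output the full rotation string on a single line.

Answer: currentoffee$oc

Derivation:
All 15 rotations (rotation i = S[i:]+S[:i]):
  rot[0] = occurrentoffee$
  rot[1] = ccurrentoffee$o
  rot[2] = currentoffee$oc
  rot[3] = urrentoffee$occ
  rot[4] = rrentoffee$occu
  rot[5] = rentoffee$occur
  rot[6] = entoffee$occurr
  rot[7] = ntoffee$occurre
  rot[8] = toffee$occurren
  rot[9] = offee$occurrent
  rot[10] = ffee$occurrento
  rot[11] = fee$occurrentof
  rot[12] = ee$occurrentoff
  rot[13] = e$occurrentoffe
  rot[14] = $occurrentoffee
Sorted (with $ < everything):
  sorted[0] = $occurrentoffee
  sorted[1] = ccurrentoffee$o
  sorted[2] = currentoffee$oc
  sorted[3] = e$occurrentoffe
  sorted[4] = ee$occurrentoff
  sorted[5] = entoffee$occurr
  sorted[6] = fee$occurrentof
  sorted[7] = ffee$occurrento
  sorted[8] = ntoffee$occurre
  sorted[9] = occurrentoffee$
  sorted[10] = offee$occurrent
  sorted[11] = rentoffee$occur
  sorted[12] = rrentoffee$occu
  sorted[13] = toffee$occurren
  sorted[14] = urrentoffee$occ
sorted[2] = currentoffee$oc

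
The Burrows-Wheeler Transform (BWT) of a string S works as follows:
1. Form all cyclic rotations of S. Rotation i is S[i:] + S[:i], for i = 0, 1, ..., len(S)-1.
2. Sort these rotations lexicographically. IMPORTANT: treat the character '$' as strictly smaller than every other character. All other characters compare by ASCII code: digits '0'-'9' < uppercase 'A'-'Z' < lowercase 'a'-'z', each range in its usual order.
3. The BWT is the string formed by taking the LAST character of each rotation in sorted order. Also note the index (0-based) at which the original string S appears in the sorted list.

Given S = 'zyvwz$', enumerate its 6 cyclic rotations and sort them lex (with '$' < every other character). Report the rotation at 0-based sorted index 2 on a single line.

Answer: wz$zyv

Derivation:
All 6 rotations (rotation i = S[i:]+S[:i]):
  rot[0] = zyvwz$
  rot[1] = yvwz$z
  rot[2] = vwz$zy
  rot[3] = wz$zyv
  rot[4] = z$zyvw
  rot[5] = $zyvwz
Sorted (with $ < everything):
  sorted[0] = $zyvwz
  sorted[1] = vwz$zy
  sorted[2] = wz$zyv
  sorted[3] = yvwz$z
  sorted[4] = z$zyvw
  sorted[5] = zyvwz$
sorted[2] = wz$zyv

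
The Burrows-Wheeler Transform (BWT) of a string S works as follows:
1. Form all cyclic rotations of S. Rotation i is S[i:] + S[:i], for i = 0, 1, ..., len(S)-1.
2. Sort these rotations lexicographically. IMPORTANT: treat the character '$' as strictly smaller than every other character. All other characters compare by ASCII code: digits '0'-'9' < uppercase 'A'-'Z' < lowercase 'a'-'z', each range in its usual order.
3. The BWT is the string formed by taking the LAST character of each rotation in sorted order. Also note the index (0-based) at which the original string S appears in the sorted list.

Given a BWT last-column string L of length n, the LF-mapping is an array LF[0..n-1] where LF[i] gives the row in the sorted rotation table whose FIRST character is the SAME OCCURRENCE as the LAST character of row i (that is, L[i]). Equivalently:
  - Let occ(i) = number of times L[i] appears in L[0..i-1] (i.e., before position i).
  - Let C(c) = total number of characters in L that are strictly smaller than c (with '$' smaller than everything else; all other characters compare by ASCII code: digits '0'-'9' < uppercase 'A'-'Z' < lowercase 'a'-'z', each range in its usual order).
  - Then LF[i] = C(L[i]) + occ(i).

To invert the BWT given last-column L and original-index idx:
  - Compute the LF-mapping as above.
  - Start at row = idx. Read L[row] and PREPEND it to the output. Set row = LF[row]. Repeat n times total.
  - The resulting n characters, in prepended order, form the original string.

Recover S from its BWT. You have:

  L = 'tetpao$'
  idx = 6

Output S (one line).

Answer: teapot$

Derivation:
LF mapping: 5 2 6 4 1 3 0
Walk LF starting at row 6, prepending L[row]:
  step 1: row=6, L[6]='$', prepend. Next row=LF[6]=0
  step 2: row=0, L[0]='t', prepend. Next row=LF[0]=5
  step 3: row=5, L[5]='o', prepend. Next row=LF[5]=3
  step 4: row=3, L[3]='p', prepend. Next row=LF[3]=4
  step 5: row=4, L[4]='a', prepend. Next row=LF[4]=1
  step 6: row=1, L[1]='e', prepend. Next row=LF[1]=2
  step 7: row=2, L[2]='t', prepend. Next row=LF[2]=6
Reversed output: teapot$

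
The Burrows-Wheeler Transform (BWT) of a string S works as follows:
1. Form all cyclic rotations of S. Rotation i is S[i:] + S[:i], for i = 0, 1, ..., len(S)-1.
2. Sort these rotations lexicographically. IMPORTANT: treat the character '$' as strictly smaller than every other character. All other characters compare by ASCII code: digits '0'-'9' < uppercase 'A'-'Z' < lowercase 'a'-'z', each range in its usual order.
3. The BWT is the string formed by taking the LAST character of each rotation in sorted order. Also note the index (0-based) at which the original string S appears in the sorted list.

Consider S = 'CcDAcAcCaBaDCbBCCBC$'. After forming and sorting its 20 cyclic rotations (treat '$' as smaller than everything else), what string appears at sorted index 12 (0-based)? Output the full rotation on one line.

Answer: DAcAcCaBaDCbBCCBC$Cc

Derivation:
All 20 rotations (rotation i = S[i:]+S[:i]):
  rot[0] = CcDAcAcCaBaDCbBCCBC$
  rot[1] = cDAcAcCaBaDCbBCCBC$C
  rot[2] = DAcAcCaBaDCbBCCBC$Cc
  rot[3] = AcAcCaBaDCbBCCBC$CcD
  rot[4] = cAcCaBaDCbBCCBC$CcDA
  rot[5] = AcCaBaDCbBCCBC$CcDAc
  rot[6] = cCaBaDCbBCCBC$CcDAcA
  rot[7] = CaBaDCbBCCBC$CcDAcAc
  rot[8] = aBaDCbBCCBC$CcDAcAcC
  rot[9] = BaDCbBCCBC$CcDAcAcCa
  rot[10] = aDCbBCCBC$CcDAcAcCaB
  rot[11] = DCbBCCBC$CcDAcAcCaBa
  rot[12] = CbBCCBC$CcDAcAcCaBaD
  rot[13] = bBCCBC$CcDAcAcCaBaDC
  rot[14] = BCCBC$CcDAcAcCaBaDCb
  rot[15] = CCBC$CcDAcAcCaBaDCbB
  rot[16] = CBC$CcDAcAcCaBaDCbBC
  rot[17] = BC$CcDAcAcCaBaDCbBCC
  rot[18] = C$CcDAcAcCaBaDCbBCCB
  rot[19] = $CcDAcAcCaBaDCbBCCBC
Sorted (with $ < everything):
  sorted[0] = $CcDAcAcCaBaDCbBCCBC
  sorted[1] = AcAcCaBaDCbBCCBC$CcD
  sorted[2] = AcCaBaDCbBCCBC$CcDAc
  sorted[3] = BC$CcDAcAcCaBaDCbBCC
  sorted[4] = BCCBC$CcDAcAcCaBaDCb
  sorted[5] = BaDCbBCCBC$CcDAcAcCa
  sorted[6] = C$CcDAcAcCaBaDCbBCCB
  sorted[7] = CBC$CcDAcAcCaBaDCbBC
  sorted[8] = CCBC$CcDAcAcCaBaDCbB
  sorted[9] = CaBaDCbBCCBC$CcDAcAc
  sorted[10] = CbBCCBC$CcDAcAcCaBaD
  sorted[11] = CcDAcAcCaBaDCbBCCBC$
  sorted[12] = DAcAcCaBaDCbBCCBC$Cc
  sorted[13] = DCbBCCBC$CcDAcAcCaBa
  sorted[14] = aBaDCbBCCBC$CcDAcAcC
  sorted[15] = aDCbBCCBC$CcDAcAcCaB
  sorted[16] = bBCCBC$CcDAcAcCaBaDC
  sorted[17] = cAcCaBaDCbBCCBC$CcDA
  sorted[18] = cCaBaDCbBCCBC$CcDAcA
  sorted[19] = cDAcAcCaBaDCbBCCBC$C
sorted[12] = DAcAcCaBaDCbBCCBC$Cc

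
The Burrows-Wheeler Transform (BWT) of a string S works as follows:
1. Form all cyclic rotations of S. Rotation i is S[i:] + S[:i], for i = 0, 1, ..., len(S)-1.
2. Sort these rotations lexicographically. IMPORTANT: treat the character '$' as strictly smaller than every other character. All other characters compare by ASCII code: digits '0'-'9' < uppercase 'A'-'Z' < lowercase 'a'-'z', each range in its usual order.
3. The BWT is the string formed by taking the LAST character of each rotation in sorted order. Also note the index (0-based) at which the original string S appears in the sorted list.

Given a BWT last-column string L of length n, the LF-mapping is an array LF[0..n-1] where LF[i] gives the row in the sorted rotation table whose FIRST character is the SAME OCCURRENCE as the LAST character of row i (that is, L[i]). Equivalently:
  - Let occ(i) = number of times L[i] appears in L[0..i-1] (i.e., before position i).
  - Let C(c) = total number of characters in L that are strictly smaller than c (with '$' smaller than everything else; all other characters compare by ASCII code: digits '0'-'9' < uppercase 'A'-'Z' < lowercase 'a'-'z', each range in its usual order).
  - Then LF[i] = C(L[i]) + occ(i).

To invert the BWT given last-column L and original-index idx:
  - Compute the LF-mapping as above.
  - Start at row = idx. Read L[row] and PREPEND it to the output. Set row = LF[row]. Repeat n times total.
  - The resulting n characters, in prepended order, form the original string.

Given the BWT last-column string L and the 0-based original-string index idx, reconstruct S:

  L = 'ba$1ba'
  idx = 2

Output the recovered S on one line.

LF mapping: 4 2 0 1 5 3
Walk LF starting at row 2, prepending L[row]:
  step 1: row=2, L[2]='$', prepend. Next row=LF[2]=0
  step 2: row=0, L[0]='b', prepend. Next row=LF[0]=4
  step 3: row=4, L[4]='b', prepend. Next row=LF[4]=5
  step 4: row=5, L[5]='a', prepend. Next row=LF[5]=3
  step 5: row=3, L[3]='1', prepend. Next row=LF[3]=1
  step 6: row=1, L[1]='a', prepend. Next row=LF[1]=2
Reversed output: a1abb$

Answer: a1abb$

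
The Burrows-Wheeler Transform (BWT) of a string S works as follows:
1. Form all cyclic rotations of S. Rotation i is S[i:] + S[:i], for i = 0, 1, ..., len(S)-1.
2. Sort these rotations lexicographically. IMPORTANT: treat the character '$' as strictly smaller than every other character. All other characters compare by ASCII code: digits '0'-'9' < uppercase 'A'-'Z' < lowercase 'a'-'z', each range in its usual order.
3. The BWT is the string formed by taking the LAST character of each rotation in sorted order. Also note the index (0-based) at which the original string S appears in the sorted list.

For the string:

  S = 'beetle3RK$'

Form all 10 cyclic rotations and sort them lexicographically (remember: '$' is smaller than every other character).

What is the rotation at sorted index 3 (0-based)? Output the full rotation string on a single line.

Answer: RK$beetle3

Derivation:
All 10 rotations (rotation i = S[i:]+S[:i]):
  rot[0] = beetle3RK$
  rot[1] = eetle3RK$b
  rot[2] = etle3RK$be
  rot[3] = tle3RK$bee
  rot[4] = le3RK$beet
  rot[5] = e3RK$beetl
  rot[6] = 3RK$beetle
  rot[7] = RK$beetle3
  rot[8] = K$beetle3R
  rot[9] = $beetle3RK
Sorted (with $ < everything):
  sorted[0] = $beetle3RK
  sorted[1] = 3RK$beetle
  sorted[2] = K$beetle3R
  sorted[3] = RK$beetle3
  sorted[4] = beetle3RK$
  sorted[5] = e3RK$beetl
  sorted[6] = eetle3RK$b
  sorted[7] = etle3RK$be
  sorted[8] = le3RK$beet
  sorted[9] = tle3RK$bee
sorted[3] = RK$beetle3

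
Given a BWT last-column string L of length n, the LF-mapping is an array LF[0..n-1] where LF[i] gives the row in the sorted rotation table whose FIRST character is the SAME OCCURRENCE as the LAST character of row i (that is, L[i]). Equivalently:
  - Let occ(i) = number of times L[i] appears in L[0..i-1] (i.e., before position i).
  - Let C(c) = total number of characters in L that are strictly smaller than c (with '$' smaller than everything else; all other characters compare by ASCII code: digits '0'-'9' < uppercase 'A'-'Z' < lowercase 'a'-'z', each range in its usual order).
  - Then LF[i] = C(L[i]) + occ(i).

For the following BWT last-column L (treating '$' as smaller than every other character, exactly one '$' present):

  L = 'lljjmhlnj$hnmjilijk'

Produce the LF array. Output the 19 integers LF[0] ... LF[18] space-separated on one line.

Answer: 11 12 5 6 15 1 13 17 7 0 2 18 16 8 3 14 4 9 10

Derivation:
Char counts: '$':1, 'h':2, 'i':2, 'j':5, 'k':1, 'l':4, 'm':2, 'n':2
C (first-col start): C('$')=0, C('h')=1, C('i')=3, C('j')=5, C('k')=10, C('l')=11, C('m')=15, C('n')=17
L[0]='l': occ=0, LF[0]=C('l')+0=11+0=11
L[1]='l': occ=1, LF[1]=C('l')+1=11+1=12
L[2]='j': occ=0, LF[2]=C('j')+0=5+0=5
L[3]='j': occ=1, LF[3]=C('j')+1=5+1=6
L[4]='m': occ=0, LF[4]=C('m')+0=15+0=15
L[5]='h': occ=0, LF[5]=C('h')+0=1+0=1
L[6]='l': occ=2, LF[6]=C('l')+2=11+2=13
L[7]='n': occ=0, LF[7]=C('n')+0=17+0=17
L[8]='j': occ=2, LF[8]=C('j')+2=5+2=7
L[9]='$': occ=0, LF[9]=C('$')+0=0+0=0
L[10]='h': occ=1, LF[10]=C('h')+1=1+1=2
L[11]='n': occ=1, LF[11]=C('n')+1=17+1=18
L[12]='m': occ=1, LF[12]=C('m')+1=15+1=16
L[13]='j': occ=3, LF[13]=C('j')+3=5+3=8
L[14]='i': occ=0, LF[14]=C('i')+0=3+0=3
L[15]='l': occ=3, LF[15]=C('l')+3=11+3=14
L[16]='i': occ=1, LF[16]=C('i')+1=3+1=4
L[17]='j': occ=4, LF[17]=C('j')+4=5+4=9
L[18]='k': occ=0, LF[18]=C('k')+0=10+0=10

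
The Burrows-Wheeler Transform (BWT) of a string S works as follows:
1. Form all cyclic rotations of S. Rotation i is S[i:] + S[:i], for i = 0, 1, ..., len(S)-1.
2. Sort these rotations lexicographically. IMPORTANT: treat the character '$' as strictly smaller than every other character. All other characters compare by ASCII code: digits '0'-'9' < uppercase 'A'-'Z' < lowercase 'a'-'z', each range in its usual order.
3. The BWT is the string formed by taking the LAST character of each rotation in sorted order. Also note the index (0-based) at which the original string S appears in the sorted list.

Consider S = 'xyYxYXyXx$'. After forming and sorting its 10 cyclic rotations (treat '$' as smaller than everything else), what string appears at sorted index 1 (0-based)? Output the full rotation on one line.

All 10 rotations (rotation i = S[i:]+S[:i]):
  rot[0] = xyYxYXyXx$
  rot[1] = yYxYXyXx$x
  rot[2] = YxYXyXx$xy
  rot[3] = xYXyXx$xyY
  rot[4] = YXyXx$xyYx
  rot[5] = XyXx$xyYxY
  rot[6] = yXx$xyYxYX
  rot[7] = Xx$xyYxYXy
  rot[8] = x$xyYxYXyX
  rot[9] = $xyYxYXyXx
Sorted (with $ < everything):
  sorted[0] = $xyYxYXyXx
  sorted[1] = Xx$xyYxYXy
  sorted[2] = XyXx$xyYxY
  sorted[3] = YXyXx$xyYx
  sorted[4] = YxYXyXx$xy
  sorted[5] = x$xyYxYXyX
  sorted[6] = xYXyXx$xyY
  sorted[7] = xyYxYXyXx$
  sorted[8] = yXx$xyYxYX
  sorted[9] = yYxYXyXx$x
sorted[1] = Xx$xyYxYXy

Answer: Xx$xyYxYXy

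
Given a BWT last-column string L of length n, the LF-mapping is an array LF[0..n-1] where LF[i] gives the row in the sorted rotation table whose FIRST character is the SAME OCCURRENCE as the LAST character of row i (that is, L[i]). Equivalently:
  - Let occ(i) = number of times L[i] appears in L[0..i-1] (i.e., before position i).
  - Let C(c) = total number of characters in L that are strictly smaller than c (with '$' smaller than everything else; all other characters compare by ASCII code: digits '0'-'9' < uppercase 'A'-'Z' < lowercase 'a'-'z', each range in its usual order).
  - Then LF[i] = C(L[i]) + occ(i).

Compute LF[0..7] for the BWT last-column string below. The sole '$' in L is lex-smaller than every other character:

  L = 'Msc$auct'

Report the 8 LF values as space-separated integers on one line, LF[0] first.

Answer: 1 5 3 0 2 7 4 6

Derivation:
Char counts: '$':1, 'M':1, 'a':1, 'c':2, 's':1, 't':1, 'u':1
C (first-col start): C('$')=0, C('M')=1, C('a')=2, C('c')=3, C('s')=5, C('t')=6, C('u')=7
L[0]='M': occ=0, LF[0]=C('M')+0=1+0=1
L[1]='s': occ=0, LF[1]=C('s')+0=5+0=5
L[2]='c': occ=0, LF[2]=C('c')+0=3+0=3
L[3]='$': occ=0, LF[3]=C('$')+0=0+0=0
L[4]='a': occ=0, LF[4]=C('a')+0=2+0=2
L[5]='u': occ=0, LF[5]=C('u')+0=7+0=7
L[6]='c': occ=1, LF[6]=C('c')+1=3+1=4
L[7]='t': occ=0, LF[7]=C('t')+0=6+0=6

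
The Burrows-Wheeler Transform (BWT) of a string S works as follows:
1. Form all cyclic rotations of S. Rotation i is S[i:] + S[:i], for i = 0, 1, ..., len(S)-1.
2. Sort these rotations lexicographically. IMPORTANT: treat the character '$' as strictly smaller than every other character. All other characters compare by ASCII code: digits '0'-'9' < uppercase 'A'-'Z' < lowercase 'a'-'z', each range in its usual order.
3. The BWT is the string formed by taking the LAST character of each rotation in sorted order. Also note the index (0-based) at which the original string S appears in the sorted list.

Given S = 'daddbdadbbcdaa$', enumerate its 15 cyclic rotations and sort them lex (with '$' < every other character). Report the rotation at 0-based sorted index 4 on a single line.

Answer: addbdadbbcdaa$d

Derivation:
All 15 rotations (rotation i = S[i:]+S[:i]):
  rot[0] = daddbdadbbcdaa$
  rot[1] = addbdadbbcdaa$d
  rot[2] = ddbdadbbcdaa$da
  rot[3] = dbdadbbcdaa$dad
  rot[4] = bdadbbcdaa$dadd
  rot[5] = dadbbcdaa$daddb
  rot[6] = adbbcdaa$daddbd
  rot[7] = dbbcdaa$daddbda
  rot[8] = bbcdaa$daddbdad
  rot[9] = bcdaa$daddbdadb
  rot[10] = cdaa$daddbdadbb
  rot[11] = daa$daddbdadbbc
  rot[12] = aa$daddbdadbbcd
  rot[13] = a$daddbdadbbcda
  rot[14] = $daddbdadbbcdaa
Sorted (with $ < everything):
  sorted[0] = $daddbdadbbcdaa
  sorted[1] = a$daddbdadbbcda
  sorted[2] = aa$daddbdadbbcd
  sorted[3] = adbbcdaa$daddbd
  sorted[4] = addbdadbbcdaa$d
  sorted[5] = bbcdaa$daddbdad
  sorted[6] = bcdaa$daddbdadb
  sorted[7] = bdadbbcdaa$dadd
  sorted[8] = cdaa$daddbdadbb
  sorted[9] = daa$daddbdadbbc
  sorted[10] = dadbbcdaa$daddb
  sorted[11] = daddbdadbbcdaa$
  sorted[12] = dbbcdaa$daddbda
  sorted[13] = dbdadbbcdaa$dad
  sorted[14] = ddbdadbbcdaa$da
sorted[4] = addbdadbbcdaa$d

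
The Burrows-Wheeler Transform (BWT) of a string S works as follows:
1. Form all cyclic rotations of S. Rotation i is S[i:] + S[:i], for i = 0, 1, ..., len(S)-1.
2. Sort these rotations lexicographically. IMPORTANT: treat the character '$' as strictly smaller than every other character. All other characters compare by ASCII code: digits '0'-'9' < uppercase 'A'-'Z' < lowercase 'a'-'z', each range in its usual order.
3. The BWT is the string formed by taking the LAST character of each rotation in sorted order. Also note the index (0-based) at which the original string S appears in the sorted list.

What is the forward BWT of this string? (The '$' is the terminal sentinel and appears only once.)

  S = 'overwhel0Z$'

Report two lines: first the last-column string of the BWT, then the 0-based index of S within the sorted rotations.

All 11 rotations (rotation i = S[i:]+S[:i]):
  rot[0] = overwhel0Z$
  rot[1] = verwhel0Z$o
  rot[2] = erwhel0Z$ov
  rot[3] = rwhel0Z$ove
  rot[4] = whel0Z$over
  rot[5] = hel0Z$overw
  rot[6] = el0Z$overwh
  rot[7] = l0Z$overwhe
  rot[8] = 0Z$overwhel
  rot[9] = Z$overwhel0
  rot[10] = $overwhel0Z
Sorted (with $ < everything):
  sorted[0] = $overwhel0Z  (last char: 'Z')
  sorted[1] = 0Z$overwhel  (last char: 'l')
  sorted[2] = Z$overwhel0  (last char: '0')
  sorted[3] = el0Z$overwh  (last char: 'h')
  sorted[4] = erwhel0Z$ov  (last char: 'v')
  sorted[5] = hel0Z$overw  (last char: 'w')
  sorted[6] = l0Z$overwhe  (last char: 'e')
  sorted[7] = overwhel0Z$  (last char: '$')
  sorted[8] = rwhel0Z$ove  (last char: 'e')
  sorted[9] = verwhel0Z$o  (last char: 'o')
  sorted[10] = whel0Z$over  (last char: 'r')
Last column: Zl0hvwe$eor
Original string S is at sorted index 7

Answer: Zl0hvwe$eor
7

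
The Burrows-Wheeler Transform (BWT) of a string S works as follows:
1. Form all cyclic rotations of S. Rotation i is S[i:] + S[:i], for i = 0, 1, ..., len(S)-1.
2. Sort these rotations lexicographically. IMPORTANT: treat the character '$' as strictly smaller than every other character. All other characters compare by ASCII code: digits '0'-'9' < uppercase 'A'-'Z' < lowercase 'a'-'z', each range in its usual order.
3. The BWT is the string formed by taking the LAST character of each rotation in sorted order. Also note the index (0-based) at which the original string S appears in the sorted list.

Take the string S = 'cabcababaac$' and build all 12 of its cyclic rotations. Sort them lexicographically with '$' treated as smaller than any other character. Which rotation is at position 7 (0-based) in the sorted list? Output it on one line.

Answer: babaac$cabca

Derivation:
All 12 rotations (rotation i = S[i:]+S[:i]):
  rot[0] = cabcababaac$
  rot[1] = abcababaac$c
  rot[2] = bcababaac$ca
  rot[3] = cababaac$cab
  rot[4] = ababaac$cabc
  rot[5] = babaac$cabca
  rot[6] = abaac$cabcab
  rot[7] = baac$cabcaba
  rot[8] = aac$cabcabab
  rot[9] = ac$cabcababa
  rot[10] = c$cabcababaa
  rot[11] = $cabcababaac
Sorted (with $ < everything):
  sorted[0] = $cabcababaac
  sorted[1] = aac$cabcabab
  sorted[2] = abaac$cabcab
  sorted[3] = ababaac$cabc
  sorted[4] = abcababaac$c
  sorted[5] = ac$cabcababa
  sorted[6] = baac$cabcaba
  sorted[7] = babaac$cabca
  sorted[8] = bcababaac$ca
  sorted[9] = c$cabcababaa
  sorted[10] = cababaac$cab
  sorted[11] = cabcababaac$
sorted[7] = babaac$cabca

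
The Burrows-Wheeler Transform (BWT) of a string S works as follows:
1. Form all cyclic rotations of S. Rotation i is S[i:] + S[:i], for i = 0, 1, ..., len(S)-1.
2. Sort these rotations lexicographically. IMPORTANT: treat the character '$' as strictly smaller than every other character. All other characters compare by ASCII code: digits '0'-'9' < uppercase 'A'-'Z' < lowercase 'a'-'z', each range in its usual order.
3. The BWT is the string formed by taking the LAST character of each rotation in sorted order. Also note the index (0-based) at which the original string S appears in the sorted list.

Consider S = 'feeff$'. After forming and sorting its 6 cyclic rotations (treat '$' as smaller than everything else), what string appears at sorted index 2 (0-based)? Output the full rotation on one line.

All 6 rotations (rotation i = S[i:]+S[:i]):
  rot[0] = feeff$
  rot[1] = eeff$f
  rot[2] = eff$fe
  rot[3] = ff$fee
  rot[4] = f$feef
  rot[5] = $feeff
Sorted (with $ < everything):
  sorted[0] = $feeff
  sorted[1] = eeff$f
  sorted[2] = eff$fe
  sorted[3] = f$feef
  sorted[4] = feeff$
  sorted[5] = ff$fee
sorted[2] = eff$fe

Answer: eff$fe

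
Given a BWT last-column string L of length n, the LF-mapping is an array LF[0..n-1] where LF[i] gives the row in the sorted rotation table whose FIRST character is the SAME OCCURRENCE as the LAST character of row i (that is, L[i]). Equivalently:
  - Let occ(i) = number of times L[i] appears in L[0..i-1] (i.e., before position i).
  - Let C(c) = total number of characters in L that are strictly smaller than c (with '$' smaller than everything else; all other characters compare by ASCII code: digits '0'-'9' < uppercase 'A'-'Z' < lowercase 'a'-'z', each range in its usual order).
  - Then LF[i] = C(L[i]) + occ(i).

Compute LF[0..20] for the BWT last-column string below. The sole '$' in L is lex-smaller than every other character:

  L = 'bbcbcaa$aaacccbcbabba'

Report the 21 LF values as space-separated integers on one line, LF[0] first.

Char counts: '$':1, 'a':7, 'b':7, 'c':6
C (first-col start): C('$')=0, C('a')=1, C('b')=8, C('c')=15
L[0]='b': occ=0, LF[0]=C('b')+0=8+0=8
L[1]='b': occ=1, LF[1]=C('b')+1=8+1=9
L[2]='c': occ=0, LF[2]=C('c')+0=15+0=15
L[3]='b': occ=2, LF[3]=C('b')+2=8+2=10
L[4]='c': occ=1, LF[4]=C('c')+1=15+1=16
L[5]='a': occ=0, LF[5]=C('a')+0=1+0=1
L[6]='a': occ=1, LF[6]=C('a')+1=1+1=2
L[7]='$': occ=0, LF[7]=C('$')+0=0+0=0
L[8]='a': occ=2, LF[8]=C('a')+2=1+2=3
L[9]='a': occ=3, LF[9]=C('a')+3=1+3=4
L[10]='a': occ=4, LF[10]=C('a')+4=1+4=5
L[11]='c': occ=2, LF[11]=C('c')+2=15+2=17
L[12]='c': occ=3, LF[12]=C('c')+3=15+3=18
L[13]='c': occ=4, LF[13]=C('c')+4=15+4=19
L[14]='b': occ=3, LF[14]=C('b')+3=8+3=11
L[15]='c': occ=5, LF[15]=C('c')+5=15+5=20
L[16]='b': occ=4, LF[16]=C('b')+4=8+4=12
L[17]='a': occ=5, LF[17]=C('a')+5=1+5=6
L[18]='b': occ=5, LF[18]=C('b')+5=8+5=13
L[19]='b': occ=6, LF[19]=C('b')+6=8+6=14
L[20]='a': occ=6, LF[20]=C('a')+6=1+6=7

Answer: 8 9 15 10 16 1 2 0 3 4 5 17 18 19 11 20 12 6 13 14 7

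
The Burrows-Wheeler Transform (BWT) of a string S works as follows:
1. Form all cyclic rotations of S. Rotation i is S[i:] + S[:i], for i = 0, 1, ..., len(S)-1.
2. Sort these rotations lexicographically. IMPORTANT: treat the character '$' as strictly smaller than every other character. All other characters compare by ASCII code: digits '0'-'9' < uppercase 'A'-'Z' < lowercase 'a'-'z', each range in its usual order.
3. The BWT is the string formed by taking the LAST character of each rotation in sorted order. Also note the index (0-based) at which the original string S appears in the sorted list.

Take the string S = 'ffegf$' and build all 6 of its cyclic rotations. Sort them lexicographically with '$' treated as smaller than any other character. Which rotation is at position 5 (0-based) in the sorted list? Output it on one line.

All 6 rotations (rotation i = S[i:]+S[:i]):
  rot[0] = ffegf$
  rot[1] = fegf$f
  rot[2] = egf$ff
  rot[3] = gf$ffe
  rot[4] = f$ffeg
  rot[5] = $ffegf
Sorted (with $ < everything):
  sorted[0] = $ffegf
  sorted[1] = egf$ff
  sorted[2] = f$ffeg
  sorted[3] = fegf$f
  sorted[4] = ffegf$
  sorted[5] = gf$ffe
sorted[5] = gf$ffe

Answer: gf$ffe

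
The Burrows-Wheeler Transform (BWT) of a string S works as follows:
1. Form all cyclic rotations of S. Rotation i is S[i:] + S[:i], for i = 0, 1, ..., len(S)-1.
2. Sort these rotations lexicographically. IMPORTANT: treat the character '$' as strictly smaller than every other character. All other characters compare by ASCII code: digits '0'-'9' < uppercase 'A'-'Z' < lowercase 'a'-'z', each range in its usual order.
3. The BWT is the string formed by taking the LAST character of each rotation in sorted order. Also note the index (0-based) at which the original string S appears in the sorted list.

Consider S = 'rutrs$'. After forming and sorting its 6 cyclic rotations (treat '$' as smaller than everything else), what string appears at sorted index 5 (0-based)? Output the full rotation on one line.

All 6 rotations (rotation i = S[i:]+S[:i]):
  rot[0] = rutrs$
  rot[1] = utrs$r
  rot[2] = trs$ru
  rot[3] = rs$rut
  rot[4] = s$rutr
  rot[5] = $rutrs
Sorted (with $ < everything):
  sorted[0] = $rutrs
  sorted[1] = rs$rut
  sorted[2] = rutrs$
  sorted[3] = s$rutr
  sorted[4] = trs$ru
  sorted[5] = utrs$r
sorted[5] = utrs$r

Answer: utrs$r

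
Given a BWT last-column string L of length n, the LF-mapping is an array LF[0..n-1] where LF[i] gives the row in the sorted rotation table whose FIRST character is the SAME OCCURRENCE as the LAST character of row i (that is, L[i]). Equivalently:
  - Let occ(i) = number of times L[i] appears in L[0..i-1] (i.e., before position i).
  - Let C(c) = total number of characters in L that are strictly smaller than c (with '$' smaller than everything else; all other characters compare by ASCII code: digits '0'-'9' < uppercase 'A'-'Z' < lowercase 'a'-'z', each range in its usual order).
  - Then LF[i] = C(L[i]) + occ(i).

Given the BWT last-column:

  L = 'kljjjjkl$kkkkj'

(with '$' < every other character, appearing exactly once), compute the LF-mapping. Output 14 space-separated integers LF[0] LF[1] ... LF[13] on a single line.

Answer: 6 12 1 2 3 4 7 13 0 8 9 10 11 5

Derivation:
Char counts: '$':1, 'j':5, 'k':6, 'l':2
C (first-col start): C('$')=0, C('j')=1, C('k')=6, C('l')=12
L[0]='k': occ=0, LF[0]=C('k')+0=6+0=6
L[1]='l': occ=0, LF[1]=C('l')+0=12+0=12
L[2]='j': occ=0, LF[2]=C('j')+0=1+0=1
L[3]='j': occ=1, LF[3]=C('j')+1=1+1=2
L[4]='j': occ=2, LF[4]=C('j')+2=1+2=3
L[5]='j': occ=3, LF[5]=C('j')+3=1+3=4
L[6]='k': occ=1, LF[6]=C('k')+1=6+1=7
L[7]='l': occ=1, LF[7]=C('l')+1=12+1=13
L[8]='$': occ=0, LF[8]=C('$')+0=0+0=0
L[9]='k': occ=2, LF[9]=C('k')+2=6+2=8
L[10]='k': occ=3, LF[10]=C('k')+3=6+3=9
L[11]='k': occ=4, LF[11]=C('k')+4=6+4=10
L[12]='k': occ=5, LF[12]=C('k')+5=6+5=11
L[13]='j': occ=4, LF[13]=C('j')+4=1+4=5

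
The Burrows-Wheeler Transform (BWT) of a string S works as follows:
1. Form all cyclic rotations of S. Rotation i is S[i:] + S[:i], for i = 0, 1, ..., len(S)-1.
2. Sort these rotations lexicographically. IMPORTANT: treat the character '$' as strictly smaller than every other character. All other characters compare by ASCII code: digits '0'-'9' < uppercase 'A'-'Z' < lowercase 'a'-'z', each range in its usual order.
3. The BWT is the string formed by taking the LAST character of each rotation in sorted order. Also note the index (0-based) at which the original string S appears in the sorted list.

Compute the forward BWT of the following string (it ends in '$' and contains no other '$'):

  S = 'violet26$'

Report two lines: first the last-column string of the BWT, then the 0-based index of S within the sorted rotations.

All 9 rotations (rotation i = S[i:]+S[:i]):
  rot[0] = violet26$
  rot[1] = iolet26$v
  rot[2] = olet26$vi
  rot[3] = let26$vio
  rot[4] = et26$viol
  rot[5] = t26$viole
  rot[6] = 26$violet
  rot[7] = 6$violet2
  rot[8] = $violet26
Sorted (with $ < everything):
  sorted[0] = $violet26  (last char: '6')
  sorted[1] = 26$violet  (last char: 't')
  sorted[2] = 6$violet2  (last char: '2')
  sorted[3] = et26$viol  (last char: 'l')
  sorted[4] = iolet26$v  (last char: 'v')
  sorted[5] = let26$vio  (last char: 'o')
  sorted[6] = olet26$vi  (last char: 'i')
  sorted[7] = t26$viole  (last char: 'e')
  sorted[8] = violet26$  (last char: '$')
Last column: 6t2lvoie$
Original string S is at sorted index 8

Answer: 6t2lvoie$
8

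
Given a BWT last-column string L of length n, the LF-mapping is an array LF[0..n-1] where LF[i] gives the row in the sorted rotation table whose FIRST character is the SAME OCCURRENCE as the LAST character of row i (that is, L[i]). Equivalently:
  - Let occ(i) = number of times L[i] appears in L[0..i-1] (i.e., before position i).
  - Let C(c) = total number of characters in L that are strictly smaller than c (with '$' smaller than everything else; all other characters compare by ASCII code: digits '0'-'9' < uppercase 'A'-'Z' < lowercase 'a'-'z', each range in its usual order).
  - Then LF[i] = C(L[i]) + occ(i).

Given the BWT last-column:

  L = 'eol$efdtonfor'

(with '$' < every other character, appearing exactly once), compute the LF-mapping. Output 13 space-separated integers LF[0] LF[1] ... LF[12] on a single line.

Char counts: '$':1, 'd':1, 'e':2, 'f':2, 'l':1, 'n':1, 'o':3, 'r':1, 't':1
C (first-col start): C('$')=0, C('d')=1, C('e')=2, C('f')=4, C('l')=6, C('n')=7, C('o')=8, C('r')=11, C('t')=12
L[0]='e': occ=0, LF[0]=C('e')+0=2+0=2
L[1]='o': occ=0, LF[1]=C('o')+0=8+0=8
L[2]='l': occ=0, LF[2]=C('l')+0=6+0=6
L[3]='$': occ=0, LF[3]=C('$')+0=0+0=0
L[4]='e': occ=1, LF[4]=C('e')+1=2+1=3
L[5]='f': occ=0, LF[5]=C('f')+0=4+0=4
L[6]='d': occ=0, LF[6]=C('d')+0=1+0=1
L[7]='t': occ=0, LF[7]=C('t')+0=12+0=12
L[8]='o': occ=1, LF[8]=C('o')+1=8+1=9
L[9]='n': occ=0, LF[9]=C('n')+0=7+0=7
L[10]='f': occ=1, LF[10]=C('f')+1=4+1=5
L[11]='o': occ=2, LF[11]=C('o')+2=8+2=10
L[12]='r': occ=0, LF[12]=C('r')+0=11+0=11

Answer: 2 8 6 0 3 4 1 12 9 7 5 10 11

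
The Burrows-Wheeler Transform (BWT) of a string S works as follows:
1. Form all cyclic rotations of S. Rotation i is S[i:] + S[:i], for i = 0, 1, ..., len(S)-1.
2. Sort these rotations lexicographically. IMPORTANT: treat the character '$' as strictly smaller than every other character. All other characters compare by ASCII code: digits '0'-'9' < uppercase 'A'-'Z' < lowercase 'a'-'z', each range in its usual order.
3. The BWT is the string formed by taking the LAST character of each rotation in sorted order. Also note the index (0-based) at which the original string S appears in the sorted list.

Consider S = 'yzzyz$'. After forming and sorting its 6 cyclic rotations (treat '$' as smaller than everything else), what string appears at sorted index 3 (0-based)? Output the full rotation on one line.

Answer: z$yzzy

Derivation:
All 6 rotations (rotation i = S[i:]+S[:i]):
  rot[0] = yzzyz$
  rot[1] = zzyz$y
  rot[2] = zyz$yz
  rot[3] = yz$yzz
  rot[4] = z$yzzy
  rot[5] = $yzzyz
Sorted (with $ < everything):
  sorted[0] = $yzzyz
  sorted[1] = yz$yzz
  sorted[2] = yzzyz$
  sorted[3] = z$yzzy
  sorted[4] = zyz$yz
  sorted[5] = zzyz$y
sorted[3] = z$yzzy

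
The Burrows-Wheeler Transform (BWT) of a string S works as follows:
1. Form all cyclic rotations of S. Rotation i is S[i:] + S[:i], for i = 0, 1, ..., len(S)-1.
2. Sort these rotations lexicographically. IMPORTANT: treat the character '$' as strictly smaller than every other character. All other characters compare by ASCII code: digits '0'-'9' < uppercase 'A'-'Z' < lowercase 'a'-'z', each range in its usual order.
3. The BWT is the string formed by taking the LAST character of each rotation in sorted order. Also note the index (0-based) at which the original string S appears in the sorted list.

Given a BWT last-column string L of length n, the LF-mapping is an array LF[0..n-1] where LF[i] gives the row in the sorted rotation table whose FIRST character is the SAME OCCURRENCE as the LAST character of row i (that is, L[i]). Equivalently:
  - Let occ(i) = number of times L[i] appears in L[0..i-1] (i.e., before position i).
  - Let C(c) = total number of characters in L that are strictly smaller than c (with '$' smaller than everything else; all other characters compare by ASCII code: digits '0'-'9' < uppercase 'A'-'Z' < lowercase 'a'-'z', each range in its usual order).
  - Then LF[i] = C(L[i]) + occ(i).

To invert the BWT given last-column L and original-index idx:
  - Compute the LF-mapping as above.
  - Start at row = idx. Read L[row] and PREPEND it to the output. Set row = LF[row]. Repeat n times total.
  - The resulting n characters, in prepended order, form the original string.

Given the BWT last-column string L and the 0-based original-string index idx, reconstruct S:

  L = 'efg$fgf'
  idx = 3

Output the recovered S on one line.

LF mapping: 1 2 5 0 3 6 4
Walk LF starting at row 3, prepending L[row]:
  step 1: row=3, L[3]='$', prepend. Next row=LF[3]=0
  step 2: row=0, L[0]='e', prepend. Next row=LF[0]=1
  step 3: row=1, L[1]='f', prepend. Next row=LF[1]=2
  step 4: row=2, L[2]='g', prepend. Next row=LF[2]=5
  step 5: row=5, L[5]='g', prepend. Next row=LF[5]=6
  step 6: row=6, L[6]='f', prepend. Next row=LF[6]=4
  step 7: row=4, L[4]='f', prepend. Next row=LF[4]=3
Reversed output: ffggfe$

Answer: ffggfe$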